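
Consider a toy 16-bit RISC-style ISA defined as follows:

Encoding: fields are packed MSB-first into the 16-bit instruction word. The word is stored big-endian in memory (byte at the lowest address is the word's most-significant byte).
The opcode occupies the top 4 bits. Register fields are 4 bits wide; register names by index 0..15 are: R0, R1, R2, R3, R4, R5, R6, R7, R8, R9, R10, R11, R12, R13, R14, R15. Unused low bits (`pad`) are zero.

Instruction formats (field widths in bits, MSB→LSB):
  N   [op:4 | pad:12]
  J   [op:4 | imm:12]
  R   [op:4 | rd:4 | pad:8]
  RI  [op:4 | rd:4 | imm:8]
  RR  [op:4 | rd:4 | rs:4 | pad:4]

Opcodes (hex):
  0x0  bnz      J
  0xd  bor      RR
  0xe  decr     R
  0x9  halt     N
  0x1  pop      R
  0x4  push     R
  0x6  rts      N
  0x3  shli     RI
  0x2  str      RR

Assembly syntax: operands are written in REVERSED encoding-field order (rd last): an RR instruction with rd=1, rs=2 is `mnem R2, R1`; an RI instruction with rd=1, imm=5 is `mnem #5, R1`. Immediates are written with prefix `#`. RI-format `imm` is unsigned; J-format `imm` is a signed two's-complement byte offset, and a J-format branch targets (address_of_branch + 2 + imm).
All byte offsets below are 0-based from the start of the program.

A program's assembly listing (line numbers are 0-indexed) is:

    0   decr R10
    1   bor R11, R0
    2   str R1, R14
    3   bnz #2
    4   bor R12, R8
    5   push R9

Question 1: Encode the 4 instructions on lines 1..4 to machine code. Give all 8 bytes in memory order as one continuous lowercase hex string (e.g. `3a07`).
d0b02e100002d8c0

line 1 (bor): pack op=0xd:4|rd=0:4|rs=11:4|pad=0:4 = 0xd0b0; big→ d0 b0
line 2 (str): pack op=0x2:4|rd=14:4|rs=1:4|pad=0:4 = 0x2e10; big→ 2e 10
line 3 (bnz): pack op=0x0:4|imm=2:12 = 0x0002; big→ 00 02
line 4 (bor): pack op=0xd:4|rd=8:4|rs=12:4|pad=0:4 = 0xd8c0; big→ d8 c0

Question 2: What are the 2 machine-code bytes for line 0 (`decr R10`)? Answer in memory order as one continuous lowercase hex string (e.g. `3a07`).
0. decr fields op=0xe:4|rd=10:4|pad=0:8 → word ea00h → ea 00

ea00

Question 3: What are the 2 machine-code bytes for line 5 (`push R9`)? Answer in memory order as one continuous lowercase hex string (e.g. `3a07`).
4900

L5: push op=0x4:4|rd=9:4|pad=0:8 ⇒ 0x4900 ⇒ big 49 00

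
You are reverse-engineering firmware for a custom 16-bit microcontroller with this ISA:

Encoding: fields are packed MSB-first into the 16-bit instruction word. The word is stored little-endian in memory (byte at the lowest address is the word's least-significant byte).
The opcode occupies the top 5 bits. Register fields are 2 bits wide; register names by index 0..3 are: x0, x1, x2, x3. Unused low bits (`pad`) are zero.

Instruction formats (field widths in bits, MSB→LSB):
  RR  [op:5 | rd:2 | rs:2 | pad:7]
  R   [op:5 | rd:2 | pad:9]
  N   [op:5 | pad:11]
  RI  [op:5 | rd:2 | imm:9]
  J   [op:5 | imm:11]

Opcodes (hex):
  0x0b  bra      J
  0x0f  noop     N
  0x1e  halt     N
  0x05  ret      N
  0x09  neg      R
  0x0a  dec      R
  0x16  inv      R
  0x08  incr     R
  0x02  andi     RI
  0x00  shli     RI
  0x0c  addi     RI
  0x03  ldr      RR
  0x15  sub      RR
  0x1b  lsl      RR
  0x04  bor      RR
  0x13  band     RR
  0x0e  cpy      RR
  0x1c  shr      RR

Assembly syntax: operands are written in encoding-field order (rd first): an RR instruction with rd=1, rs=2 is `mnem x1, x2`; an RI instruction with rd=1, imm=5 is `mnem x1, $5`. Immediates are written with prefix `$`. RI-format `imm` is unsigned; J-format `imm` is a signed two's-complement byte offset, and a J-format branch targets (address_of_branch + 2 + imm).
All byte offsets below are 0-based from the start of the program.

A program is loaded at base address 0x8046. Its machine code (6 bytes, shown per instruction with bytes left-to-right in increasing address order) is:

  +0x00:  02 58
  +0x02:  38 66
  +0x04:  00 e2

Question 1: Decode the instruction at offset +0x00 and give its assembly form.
bra $2

off 0x00: read 02 58 as little → 0x5802
  top 5b → 0xb → bra [J]
  [10:0] imm=2 = $2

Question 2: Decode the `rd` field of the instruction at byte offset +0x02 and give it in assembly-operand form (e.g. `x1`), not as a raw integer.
x3

[02] 38 66 → 0x6638
  op=0x6638>>11=0xc ⇒ addi (RI)
  rd: (w>>9)&0x3=0x3 → x3
  imm: (w>>0)&0x1ff=0x38 → $56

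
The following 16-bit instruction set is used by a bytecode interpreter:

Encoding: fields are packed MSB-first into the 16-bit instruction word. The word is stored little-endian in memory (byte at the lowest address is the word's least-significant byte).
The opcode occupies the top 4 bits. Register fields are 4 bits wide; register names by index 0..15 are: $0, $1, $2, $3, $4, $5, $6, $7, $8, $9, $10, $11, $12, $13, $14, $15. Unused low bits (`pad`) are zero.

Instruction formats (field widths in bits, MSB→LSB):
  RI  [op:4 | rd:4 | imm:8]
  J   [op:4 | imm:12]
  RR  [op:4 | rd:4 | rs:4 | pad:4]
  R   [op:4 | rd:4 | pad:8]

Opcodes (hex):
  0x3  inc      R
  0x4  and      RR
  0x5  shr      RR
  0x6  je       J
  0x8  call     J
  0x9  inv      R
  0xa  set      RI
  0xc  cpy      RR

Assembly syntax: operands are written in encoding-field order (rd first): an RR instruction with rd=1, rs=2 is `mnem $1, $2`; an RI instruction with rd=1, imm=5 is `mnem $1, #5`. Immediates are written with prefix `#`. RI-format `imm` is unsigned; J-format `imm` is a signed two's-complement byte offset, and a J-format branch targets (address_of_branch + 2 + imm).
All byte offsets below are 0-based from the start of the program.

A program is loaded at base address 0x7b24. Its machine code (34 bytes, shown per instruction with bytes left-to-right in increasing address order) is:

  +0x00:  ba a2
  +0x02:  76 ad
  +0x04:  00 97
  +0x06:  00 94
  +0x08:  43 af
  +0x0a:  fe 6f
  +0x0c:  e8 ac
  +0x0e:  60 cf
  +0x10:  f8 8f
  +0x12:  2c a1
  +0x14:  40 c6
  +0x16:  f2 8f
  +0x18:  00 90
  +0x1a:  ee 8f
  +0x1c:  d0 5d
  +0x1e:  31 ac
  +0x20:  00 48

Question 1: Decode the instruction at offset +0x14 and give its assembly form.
@+14  little-endian(40 c6) = 0xc640
  top 4b → 0xc → cpy [RR]
  rd@[11:8]=0x6 ⇒ $6
  rs@[7:4]=0x4 ⇒ $4

cpy $6, $4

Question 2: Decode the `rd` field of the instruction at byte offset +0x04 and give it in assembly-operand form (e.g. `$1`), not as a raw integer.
+0x04: 00 97 ⇒ word 0x9700 (little)
  opcode bits[15:12]=0x9: inv/R
  rd: (w>>8)&0xf=0x7 → $7

$7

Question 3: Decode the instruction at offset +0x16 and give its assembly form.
call #-14

[16] f2 8f → 0x8ff2
  op=0x8ff2>>12=0x8 ⇒ call (J)
  imm@[11:0]=0xff2 (s12→-14) ⇒ #-14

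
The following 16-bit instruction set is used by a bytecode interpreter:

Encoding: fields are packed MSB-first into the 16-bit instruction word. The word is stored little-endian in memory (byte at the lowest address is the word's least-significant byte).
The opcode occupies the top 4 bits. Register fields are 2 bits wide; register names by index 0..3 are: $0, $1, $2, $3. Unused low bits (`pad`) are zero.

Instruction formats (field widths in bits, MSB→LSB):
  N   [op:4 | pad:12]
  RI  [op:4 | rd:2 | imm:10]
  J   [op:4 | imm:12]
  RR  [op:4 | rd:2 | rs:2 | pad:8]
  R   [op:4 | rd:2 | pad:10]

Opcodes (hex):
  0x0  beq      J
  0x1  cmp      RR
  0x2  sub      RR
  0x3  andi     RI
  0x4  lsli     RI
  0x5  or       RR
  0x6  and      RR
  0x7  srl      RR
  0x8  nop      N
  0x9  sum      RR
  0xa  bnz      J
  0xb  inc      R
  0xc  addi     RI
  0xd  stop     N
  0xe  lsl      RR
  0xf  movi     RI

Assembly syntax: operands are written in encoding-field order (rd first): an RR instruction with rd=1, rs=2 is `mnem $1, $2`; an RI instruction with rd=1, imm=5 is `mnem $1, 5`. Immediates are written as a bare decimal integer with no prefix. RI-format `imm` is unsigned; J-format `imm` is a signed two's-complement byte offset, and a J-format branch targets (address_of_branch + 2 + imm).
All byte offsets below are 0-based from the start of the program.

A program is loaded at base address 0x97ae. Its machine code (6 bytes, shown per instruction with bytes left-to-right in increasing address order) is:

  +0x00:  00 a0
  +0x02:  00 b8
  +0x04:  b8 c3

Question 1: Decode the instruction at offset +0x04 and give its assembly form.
addi $0, 952

off 0x04: read b8 c3 as little → 0xc3b8
  top 4b → 0xc → addi [RI]
  rd@[11:10]=0x0 ⇒ $0
  imm@[9:0]=0x3b8 ⇒ 952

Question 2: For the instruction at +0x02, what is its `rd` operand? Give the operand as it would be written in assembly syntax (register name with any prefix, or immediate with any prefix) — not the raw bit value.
$2

+0x02: 00 b8 ⇒ word 0xb800 (little)
  op=0xb800>>12=0xb ⇒ inc (R)
  rd: (w>>10)&0x3=0x2 → $2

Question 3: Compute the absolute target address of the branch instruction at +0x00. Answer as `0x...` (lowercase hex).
0x97b0

[00] 00 a0 → 0xa000
  opcode bits[15:12]=0xa: bnz/J
  [11:0] imm=0 = 0
  target = base 0x97ae + off 0x00 + 2 + imm 0 = 0x97b0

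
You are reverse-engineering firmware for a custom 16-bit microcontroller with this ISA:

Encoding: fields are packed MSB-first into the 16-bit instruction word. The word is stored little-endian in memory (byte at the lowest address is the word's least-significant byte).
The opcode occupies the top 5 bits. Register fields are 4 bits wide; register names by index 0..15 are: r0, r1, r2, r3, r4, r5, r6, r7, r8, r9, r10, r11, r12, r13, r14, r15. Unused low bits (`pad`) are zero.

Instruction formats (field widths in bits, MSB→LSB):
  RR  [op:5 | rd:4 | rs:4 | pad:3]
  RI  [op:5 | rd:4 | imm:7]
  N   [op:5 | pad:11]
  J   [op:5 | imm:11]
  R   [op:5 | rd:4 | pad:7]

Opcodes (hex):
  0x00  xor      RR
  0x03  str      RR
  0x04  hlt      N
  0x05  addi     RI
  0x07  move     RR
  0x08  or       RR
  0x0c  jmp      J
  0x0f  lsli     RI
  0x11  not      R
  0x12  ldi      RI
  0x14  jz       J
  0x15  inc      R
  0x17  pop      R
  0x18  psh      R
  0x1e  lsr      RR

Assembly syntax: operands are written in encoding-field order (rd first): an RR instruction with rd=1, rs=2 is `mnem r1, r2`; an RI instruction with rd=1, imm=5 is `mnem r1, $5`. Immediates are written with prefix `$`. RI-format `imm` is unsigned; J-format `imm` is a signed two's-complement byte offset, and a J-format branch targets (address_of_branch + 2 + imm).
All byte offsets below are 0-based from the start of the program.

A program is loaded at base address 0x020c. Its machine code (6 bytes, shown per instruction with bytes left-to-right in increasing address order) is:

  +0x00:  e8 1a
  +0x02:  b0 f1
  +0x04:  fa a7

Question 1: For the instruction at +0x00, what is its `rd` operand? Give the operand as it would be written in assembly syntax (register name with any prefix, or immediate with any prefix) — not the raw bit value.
r5

off 0x00: read e8 1a as little → 0x1ae8
  opcode bits[15:11]=0x3: str/RR
  [10:7] rd=5 = r5
  [6:3] rs=13 = r13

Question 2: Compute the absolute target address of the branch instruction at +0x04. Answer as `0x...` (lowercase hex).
0x020c

+0x04: fa a7 ⇒ word 0xa7fa (little)
  op=0xa7fa>>11=0x14 ⇒ jz (J)
  [10:0] imm=2042 (s11→-6) = $-6
  target = base 0x020c + off 0x04 + 2 + imm -6 = 0x020c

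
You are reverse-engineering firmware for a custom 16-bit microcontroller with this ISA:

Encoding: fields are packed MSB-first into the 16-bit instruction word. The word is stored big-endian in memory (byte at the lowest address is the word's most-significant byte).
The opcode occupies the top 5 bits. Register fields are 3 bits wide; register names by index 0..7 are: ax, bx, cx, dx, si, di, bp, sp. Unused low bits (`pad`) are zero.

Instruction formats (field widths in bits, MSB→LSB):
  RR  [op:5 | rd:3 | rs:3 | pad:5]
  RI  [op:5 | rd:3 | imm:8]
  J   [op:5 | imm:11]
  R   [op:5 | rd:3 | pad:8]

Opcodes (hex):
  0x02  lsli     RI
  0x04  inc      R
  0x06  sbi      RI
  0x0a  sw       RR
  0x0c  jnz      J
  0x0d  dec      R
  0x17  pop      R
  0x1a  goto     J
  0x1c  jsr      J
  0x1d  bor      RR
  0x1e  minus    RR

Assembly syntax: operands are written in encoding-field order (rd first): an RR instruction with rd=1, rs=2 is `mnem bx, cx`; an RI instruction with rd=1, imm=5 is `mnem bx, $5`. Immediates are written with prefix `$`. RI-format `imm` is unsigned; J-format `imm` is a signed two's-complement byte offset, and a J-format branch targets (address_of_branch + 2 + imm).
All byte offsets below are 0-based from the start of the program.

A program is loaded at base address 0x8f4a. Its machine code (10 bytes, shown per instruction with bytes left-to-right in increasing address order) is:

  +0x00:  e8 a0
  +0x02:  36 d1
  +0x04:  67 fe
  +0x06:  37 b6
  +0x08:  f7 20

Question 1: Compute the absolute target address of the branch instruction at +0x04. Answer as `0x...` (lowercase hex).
+0x04: 67 fe ⇒ word 0x67fe (big)
  op=0x67fe>>11=0xc ⇒ jnz (J)
  [10:0] imm=2046 (s11→-2) = $-2
  target = base 0x8f4a + off 0x04 + 2 + imm -2 = 0x8f4e

0x8f4e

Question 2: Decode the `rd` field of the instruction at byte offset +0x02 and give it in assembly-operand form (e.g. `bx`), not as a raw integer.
@+02  big-endian(36 d1) = 0x36d1
  top 5b → 0x6 → sbi [RI]
  rd@[10:8]=0x6 ⇒ bp
  imm@[7:0]=0xd1 ⇒ $209

bp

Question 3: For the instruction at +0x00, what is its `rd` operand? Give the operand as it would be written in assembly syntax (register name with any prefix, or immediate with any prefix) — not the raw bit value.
[00] e8 a0 → 0xe8a0
  top 5b → 0x1d → bor [RR]
  rd@[10:8]=0x0 ⇒ ax
  rs@[7:5]=0x5 ⇒ di

ax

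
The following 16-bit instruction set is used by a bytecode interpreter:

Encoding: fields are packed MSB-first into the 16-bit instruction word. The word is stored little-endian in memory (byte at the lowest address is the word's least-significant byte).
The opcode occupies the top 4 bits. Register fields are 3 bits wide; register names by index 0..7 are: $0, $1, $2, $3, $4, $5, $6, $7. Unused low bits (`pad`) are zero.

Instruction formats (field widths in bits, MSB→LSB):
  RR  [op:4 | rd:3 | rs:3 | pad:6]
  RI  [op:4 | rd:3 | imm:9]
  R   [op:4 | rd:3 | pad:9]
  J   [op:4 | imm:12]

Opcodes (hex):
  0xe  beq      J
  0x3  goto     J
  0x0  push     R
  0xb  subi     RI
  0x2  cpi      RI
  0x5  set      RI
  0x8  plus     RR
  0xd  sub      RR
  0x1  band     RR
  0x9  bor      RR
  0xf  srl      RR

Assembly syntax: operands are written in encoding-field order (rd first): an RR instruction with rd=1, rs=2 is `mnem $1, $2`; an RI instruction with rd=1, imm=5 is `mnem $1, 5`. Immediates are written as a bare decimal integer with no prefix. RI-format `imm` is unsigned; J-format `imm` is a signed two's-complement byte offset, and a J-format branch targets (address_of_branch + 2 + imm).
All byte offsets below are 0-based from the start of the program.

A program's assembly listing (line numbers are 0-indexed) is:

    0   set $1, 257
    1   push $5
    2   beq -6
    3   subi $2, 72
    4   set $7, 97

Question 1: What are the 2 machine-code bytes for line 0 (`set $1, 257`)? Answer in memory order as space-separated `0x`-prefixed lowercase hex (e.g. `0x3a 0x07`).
0x01 0x53

L0: set op=0x5:4|rd=1:3|imm=257:9 ⇒ 0x5301 ⇒ little 01 53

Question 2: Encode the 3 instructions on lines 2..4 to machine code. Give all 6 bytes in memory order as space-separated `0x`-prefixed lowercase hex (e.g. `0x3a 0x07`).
0xfa 0xef 0x48 0xb4 0x61 0x5e

2. beq fields op=0xe:4|imm=-6:12 → word effah → fa ef
3. subi fields op=0xb:4|rd=2:3|imm=72:9 → word b448h → 48 b4
4. set fields op=0x5:4|rd=7:3|imm=97:9 → word 5e61h → 61 5e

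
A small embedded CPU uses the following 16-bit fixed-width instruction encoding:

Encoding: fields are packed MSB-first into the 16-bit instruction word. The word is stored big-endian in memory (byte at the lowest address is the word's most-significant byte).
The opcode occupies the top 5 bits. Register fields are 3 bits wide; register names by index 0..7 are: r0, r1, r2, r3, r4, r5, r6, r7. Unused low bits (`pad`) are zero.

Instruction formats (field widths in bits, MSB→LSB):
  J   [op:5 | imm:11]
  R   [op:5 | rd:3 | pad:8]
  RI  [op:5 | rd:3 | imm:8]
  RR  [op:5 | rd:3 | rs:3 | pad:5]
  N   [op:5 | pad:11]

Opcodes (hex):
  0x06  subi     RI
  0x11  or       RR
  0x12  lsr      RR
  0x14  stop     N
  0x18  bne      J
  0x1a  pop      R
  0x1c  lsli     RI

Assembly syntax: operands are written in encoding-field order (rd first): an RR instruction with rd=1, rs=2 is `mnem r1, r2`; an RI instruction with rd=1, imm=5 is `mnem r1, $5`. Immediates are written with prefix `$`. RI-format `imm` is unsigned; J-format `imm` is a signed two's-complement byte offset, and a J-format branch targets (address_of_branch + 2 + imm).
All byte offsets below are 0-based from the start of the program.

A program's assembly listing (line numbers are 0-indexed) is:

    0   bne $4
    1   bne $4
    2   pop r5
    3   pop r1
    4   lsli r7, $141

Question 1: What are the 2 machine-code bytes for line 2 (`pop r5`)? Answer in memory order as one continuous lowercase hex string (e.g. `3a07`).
d500

2. pop fields op=0x1a:5|rd=5:3|pad=0:8 → word d500h → d5 00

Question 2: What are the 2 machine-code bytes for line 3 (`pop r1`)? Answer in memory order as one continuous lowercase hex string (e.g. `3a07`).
d100

line 3 (pop): pack op=0x1a:5|rd=1:3|pad=0:8 = 0xd100; big→ d1 00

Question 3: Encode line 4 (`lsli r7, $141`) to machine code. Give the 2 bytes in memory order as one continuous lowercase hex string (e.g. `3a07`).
line 4 (lsli): pack op=0x1c:5|rd=7:3|imm=141:8 = 0xe78d; big→ e7 8d

e78d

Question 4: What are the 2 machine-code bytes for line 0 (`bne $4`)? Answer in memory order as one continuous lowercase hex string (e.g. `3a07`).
c004

L0: bne op=0x18:5|imm=4:11 ⇒ 0xc004 ⇒ big c0 04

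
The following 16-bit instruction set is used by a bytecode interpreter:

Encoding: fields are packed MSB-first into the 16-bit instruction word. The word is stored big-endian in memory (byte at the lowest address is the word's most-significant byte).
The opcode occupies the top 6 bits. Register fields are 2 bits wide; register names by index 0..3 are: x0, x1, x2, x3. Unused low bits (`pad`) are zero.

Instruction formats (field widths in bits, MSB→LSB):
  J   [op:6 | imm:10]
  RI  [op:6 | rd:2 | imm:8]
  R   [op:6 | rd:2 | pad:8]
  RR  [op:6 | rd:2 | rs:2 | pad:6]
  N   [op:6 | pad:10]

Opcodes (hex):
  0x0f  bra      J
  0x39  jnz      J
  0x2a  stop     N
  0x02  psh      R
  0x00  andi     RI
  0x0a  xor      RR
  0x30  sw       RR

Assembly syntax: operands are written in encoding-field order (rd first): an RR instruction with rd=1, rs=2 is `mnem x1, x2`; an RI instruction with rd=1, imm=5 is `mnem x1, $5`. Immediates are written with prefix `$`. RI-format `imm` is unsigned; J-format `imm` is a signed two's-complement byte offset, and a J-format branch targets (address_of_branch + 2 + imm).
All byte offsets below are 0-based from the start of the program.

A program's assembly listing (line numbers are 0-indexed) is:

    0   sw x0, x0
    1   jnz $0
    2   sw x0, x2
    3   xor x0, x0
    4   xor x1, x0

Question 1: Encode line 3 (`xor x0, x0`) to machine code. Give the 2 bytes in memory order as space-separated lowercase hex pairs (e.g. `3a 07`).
3. xor fields op=0xa:6|rd=0:2|rs=0:2|pad=0:6 → word 2800h → 28 00

28 00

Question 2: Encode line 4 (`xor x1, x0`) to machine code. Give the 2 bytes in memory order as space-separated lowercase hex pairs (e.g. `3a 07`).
L4: xor op=0xa:6|rd=1:2|rs=0:2|pad=0:6 ⇒ 0x2900 ⇒ big 29 00

29 00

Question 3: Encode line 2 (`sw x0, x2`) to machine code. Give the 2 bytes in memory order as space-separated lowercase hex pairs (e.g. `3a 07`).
2. sw fields op=0x30:6|rd=0:2|rs=2:2|pad=0:6 → word c080h → c0 80

c0 80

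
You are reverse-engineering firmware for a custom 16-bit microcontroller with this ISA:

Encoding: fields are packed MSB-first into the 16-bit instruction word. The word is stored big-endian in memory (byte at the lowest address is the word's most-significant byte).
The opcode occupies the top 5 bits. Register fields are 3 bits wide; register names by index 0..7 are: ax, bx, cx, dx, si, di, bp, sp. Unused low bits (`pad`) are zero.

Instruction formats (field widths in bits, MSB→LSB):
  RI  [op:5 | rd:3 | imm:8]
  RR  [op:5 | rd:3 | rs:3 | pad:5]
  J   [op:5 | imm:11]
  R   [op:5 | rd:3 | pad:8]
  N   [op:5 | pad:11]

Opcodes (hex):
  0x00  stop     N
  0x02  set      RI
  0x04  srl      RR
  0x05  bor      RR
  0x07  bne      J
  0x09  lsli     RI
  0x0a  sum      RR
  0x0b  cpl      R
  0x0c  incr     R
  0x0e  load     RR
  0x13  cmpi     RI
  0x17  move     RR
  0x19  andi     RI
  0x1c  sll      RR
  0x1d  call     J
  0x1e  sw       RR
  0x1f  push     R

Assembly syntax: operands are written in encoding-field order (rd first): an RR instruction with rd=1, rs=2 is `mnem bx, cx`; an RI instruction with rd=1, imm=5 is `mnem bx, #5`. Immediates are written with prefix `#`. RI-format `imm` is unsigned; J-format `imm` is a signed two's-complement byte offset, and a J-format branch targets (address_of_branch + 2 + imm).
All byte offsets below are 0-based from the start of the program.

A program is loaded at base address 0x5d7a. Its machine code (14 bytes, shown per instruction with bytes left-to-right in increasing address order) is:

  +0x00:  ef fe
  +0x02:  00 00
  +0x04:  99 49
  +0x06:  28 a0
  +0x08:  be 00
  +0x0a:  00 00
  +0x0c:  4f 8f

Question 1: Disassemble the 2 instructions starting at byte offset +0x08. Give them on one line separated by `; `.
+0x08: be 00 ⇒ word 0xbe00 (big)
  top 5b → 0x17 → move [RR]
  [10:8] rd=6 = bp
  [7:5] rs=0 = ax
+0x0a: 00 00 ⇒ word 0x0000 (big)
  top 5b → 0x0 → stop [N]

move bp, ax; stop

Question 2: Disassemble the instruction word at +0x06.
bor ax, di

+0x06: 28 a0 ⇒ word 0x28a0 (big)
  top 5b → 0x5 → bor [RR]
  rd: (w>>8)&0x7=0x0 → ax
  rs: (w>>5)&0x7=0x5 → di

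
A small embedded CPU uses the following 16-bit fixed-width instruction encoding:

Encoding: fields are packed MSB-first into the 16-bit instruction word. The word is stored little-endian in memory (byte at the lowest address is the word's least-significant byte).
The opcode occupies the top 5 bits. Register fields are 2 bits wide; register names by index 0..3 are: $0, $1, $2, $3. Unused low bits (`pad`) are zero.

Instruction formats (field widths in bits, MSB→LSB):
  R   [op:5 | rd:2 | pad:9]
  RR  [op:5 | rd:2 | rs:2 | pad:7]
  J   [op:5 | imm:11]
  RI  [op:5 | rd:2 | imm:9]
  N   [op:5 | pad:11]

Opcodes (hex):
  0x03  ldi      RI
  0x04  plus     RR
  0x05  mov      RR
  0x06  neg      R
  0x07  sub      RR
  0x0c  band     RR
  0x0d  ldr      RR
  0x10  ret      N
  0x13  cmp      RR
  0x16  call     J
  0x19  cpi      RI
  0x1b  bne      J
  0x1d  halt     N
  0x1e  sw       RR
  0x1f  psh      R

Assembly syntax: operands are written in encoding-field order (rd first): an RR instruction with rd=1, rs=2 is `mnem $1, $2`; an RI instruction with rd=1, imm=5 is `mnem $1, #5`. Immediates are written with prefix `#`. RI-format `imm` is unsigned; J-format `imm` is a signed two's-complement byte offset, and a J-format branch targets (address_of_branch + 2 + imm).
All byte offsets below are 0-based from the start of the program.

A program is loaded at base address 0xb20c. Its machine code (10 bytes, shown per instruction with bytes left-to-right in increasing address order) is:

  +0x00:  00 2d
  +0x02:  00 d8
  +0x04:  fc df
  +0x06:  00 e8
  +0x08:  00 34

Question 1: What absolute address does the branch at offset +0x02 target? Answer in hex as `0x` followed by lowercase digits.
0xb210

@+02  little-endian(00 d8) = 0xd800
  opcode bits[15:11]=0x1b: bne/J
  [10:0] imm=0 = #0
  target = base 0xb20c + off 0x02 + 2 + imm 0 = 0xb210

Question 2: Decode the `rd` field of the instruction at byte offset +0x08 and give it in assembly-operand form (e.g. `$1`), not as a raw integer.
[08] 00 34 → 0x3400
  opcode bits[15:11]=0x6: neg/R
  rd@[10:9]=0x2 ⇒ $2

$2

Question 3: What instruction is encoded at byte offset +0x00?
mov $2, $2

+0x00: 00 2d ⇒ word 0x2d00 (little)
  opcode bits[15:11]=0x5: mov/RR
  rd@[10:9]=0x2 ⇒ $2
  rs@[8:7]=0x2 ⇒ $2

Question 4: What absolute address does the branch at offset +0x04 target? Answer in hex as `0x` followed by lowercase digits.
0xb20e

[04] fc df → 0xdffc
  opcode bits[15:11]=0x1b: bne/J
  imm@[10:0]=0x7fc (s11→-4) ⇒ #-4
  target = base 0xb20c + off 0x04 + 2 + imm -4 = 0xb20e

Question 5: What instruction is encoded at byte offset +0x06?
halt

+0x06: 00 e8 ⇒ word 0xe800 (little)
  op=0xe800>>11=0x1d ⇒ halt (N)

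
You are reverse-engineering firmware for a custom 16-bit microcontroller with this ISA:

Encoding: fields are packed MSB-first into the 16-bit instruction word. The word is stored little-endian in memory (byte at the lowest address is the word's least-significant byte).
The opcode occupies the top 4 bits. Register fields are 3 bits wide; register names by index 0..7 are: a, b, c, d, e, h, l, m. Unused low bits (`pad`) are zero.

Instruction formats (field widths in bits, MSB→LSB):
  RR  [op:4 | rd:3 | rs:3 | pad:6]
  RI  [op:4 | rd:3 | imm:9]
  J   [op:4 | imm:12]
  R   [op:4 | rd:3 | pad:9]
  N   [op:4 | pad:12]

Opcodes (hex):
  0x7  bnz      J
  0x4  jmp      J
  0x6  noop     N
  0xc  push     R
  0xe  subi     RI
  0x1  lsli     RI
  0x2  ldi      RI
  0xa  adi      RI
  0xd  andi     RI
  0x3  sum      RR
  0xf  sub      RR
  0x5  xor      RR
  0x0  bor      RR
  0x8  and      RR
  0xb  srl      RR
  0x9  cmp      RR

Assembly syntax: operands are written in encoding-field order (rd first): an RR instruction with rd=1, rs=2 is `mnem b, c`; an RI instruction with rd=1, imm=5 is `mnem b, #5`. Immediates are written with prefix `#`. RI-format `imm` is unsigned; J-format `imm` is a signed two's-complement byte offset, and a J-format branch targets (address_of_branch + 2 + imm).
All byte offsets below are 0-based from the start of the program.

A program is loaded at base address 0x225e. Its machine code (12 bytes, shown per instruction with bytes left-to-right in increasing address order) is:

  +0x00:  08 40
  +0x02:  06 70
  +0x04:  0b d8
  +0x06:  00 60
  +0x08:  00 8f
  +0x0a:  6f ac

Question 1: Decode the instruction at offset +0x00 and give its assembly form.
jmp #8

@+00  little-endian(08 40) = 0x4008
  top 4b → 0x4 → jmp [J]
  imm: (w>>0)&0xfff=0x8 → #8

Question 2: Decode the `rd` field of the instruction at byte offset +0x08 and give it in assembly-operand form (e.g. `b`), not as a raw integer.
[08] 00 8f → 0x8f00
  top 4b → 0x8 → and [RR]
  rd: (w>>9)&0x7=0x7 → m
  rs: (w>>6)&0x7=0x4 → e

m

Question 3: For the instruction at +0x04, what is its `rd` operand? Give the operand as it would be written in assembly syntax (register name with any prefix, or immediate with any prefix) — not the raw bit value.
off 0x04: read 0b d8 as little → 0xd80b
  op=0xd80b>>12=0xd ⇒ andi (RI)
  rd@[11:9]=0x4 ⇒ e
  imm@[8:0]=0xb ⇒ #11

e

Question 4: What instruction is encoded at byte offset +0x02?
@+02  little-endian(06 70) = 0x7006
  top 4b → 0x7 → bnz [J]
  [11:0] imm=6 = #6

bnz #6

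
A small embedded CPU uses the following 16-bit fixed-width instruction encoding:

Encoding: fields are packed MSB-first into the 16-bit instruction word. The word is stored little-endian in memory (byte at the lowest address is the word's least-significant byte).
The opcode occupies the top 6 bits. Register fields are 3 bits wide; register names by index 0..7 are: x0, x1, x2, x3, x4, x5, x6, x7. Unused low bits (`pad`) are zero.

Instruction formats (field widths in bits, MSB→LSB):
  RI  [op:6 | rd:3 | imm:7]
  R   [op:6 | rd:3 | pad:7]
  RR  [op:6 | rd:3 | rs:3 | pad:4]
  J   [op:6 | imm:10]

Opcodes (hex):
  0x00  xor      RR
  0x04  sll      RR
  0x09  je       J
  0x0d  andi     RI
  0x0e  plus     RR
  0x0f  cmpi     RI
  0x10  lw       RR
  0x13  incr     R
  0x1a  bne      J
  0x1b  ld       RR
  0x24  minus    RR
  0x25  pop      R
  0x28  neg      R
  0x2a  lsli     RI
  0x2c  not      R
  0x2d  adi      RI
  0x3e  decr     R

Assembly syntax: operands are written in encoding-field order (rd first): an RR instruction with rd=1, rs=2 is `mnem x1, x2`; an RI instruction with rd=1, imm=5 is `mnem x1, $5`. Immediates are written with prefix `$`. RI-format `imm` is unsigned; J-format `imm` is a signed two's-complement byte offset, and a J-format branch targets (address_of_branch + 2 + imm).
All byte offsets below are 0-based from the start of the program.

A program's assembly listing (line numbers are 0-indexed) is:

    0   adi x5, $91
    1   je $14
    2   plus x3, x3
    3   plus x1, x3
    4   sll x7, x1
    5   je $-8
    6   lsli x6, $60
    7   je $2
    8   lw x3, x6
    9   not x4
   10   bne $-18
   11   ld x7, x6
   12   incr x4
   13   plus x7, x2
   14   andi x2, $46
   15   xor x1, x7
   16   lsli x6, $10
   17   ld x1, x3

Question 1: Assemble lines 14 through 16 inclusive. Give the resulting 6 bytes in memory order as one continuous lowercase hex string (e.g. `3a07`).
2e35f0000aab

L14: andi op=0xd:6|rd=2:3|imm=46:7 ⇒ 0x352e ⇒ little 2e 35
L15: xor op=0x0:6|rd=1:3|rs=7:3|pad=0:4 ⇒ 0x00f0 ⇒ little f0 00
L16: lsli op=0x2a:6|rd=6:3|imm=10:7 ⇒ 0xab0a ⇒ little 0a ab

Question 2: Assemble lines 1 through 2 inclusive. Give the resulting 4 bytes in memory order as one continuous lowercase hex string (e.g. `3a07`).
line 1 (je): pack op=0x9:6|imm=14:10 = 0x240e; little→ 0e 24
line 2 (plus): pack op=0xe:6|rd=3:3|rs=3:3|pad=0:4 = 0x39b0; little→ b0 39

0e24b039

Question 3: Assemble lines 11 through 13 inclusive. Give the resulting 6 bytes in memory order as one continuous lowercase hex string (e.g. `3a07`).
e06f004ea03b

11. ld fields op=0x1b:6|rd=7:3|rs=6:3|pad=0:4 → word 6fe0h → e0 6f
12. incr fields op=0x13:6|rd=4:3|pad=0:7 → word 4e00h → 00 4e
13. plus fields op=0xe:6|rd=7:3|rs=2:3|pad=0:4 → word 3ba0h → a0 3b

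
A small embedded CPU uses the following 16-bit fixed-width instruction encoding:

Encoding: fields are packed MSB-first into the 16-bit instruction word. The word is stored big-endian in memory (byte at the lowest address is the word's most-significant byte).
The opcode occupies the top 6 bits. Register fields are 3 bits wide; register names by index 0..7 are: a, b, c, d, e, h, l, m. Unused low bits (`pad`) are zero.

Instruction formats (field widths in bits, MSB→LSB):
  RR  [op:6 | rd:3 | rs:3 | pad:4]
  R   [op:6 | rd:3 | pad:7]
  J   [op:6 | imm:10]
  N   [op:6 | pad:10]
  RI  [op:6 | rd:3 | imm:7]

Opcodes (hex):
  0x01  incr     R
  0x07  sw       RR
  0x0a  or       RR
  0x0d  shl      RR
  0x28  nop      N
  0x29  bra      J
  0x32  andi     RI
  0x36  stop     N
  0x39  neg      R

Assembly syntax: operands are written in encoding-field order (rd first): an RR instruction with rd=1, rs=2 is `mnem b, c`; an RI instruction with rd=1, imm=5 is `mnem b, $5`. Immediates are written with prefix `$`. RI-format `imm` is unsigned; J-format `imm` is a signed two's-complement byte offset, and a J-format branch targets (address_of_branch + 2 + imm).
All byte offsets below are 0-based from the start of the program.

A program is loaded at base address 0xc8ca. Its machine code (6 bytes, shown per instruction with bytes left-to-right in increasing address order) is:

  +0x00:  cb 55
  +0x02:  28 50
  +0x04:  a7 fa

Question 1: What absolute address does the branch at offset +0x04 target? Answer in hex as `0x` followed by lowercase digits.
@+04  big-endian(a7 fa) = 0xa7fa
  opcode bits[15:10]=0x29: bra/J
  imm@[9:0]=0x3fa (s10→-6) ⇒ $-6
  target = base 0xc8ca + off 0x04 + 2 + imm -6 = 0xc8ca

0xc8ca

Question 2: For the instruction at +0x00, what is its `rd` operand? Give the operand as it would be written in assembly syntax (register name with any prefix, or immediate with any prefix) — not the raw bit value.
off 0x00: read cb 55 as big → 0xcb55
  top 6b → 0x32 → andi [RI]
  rd@[9:7]=0x6 ⇒ l
  imm@[6:0]=0x55 ⇒ $85

l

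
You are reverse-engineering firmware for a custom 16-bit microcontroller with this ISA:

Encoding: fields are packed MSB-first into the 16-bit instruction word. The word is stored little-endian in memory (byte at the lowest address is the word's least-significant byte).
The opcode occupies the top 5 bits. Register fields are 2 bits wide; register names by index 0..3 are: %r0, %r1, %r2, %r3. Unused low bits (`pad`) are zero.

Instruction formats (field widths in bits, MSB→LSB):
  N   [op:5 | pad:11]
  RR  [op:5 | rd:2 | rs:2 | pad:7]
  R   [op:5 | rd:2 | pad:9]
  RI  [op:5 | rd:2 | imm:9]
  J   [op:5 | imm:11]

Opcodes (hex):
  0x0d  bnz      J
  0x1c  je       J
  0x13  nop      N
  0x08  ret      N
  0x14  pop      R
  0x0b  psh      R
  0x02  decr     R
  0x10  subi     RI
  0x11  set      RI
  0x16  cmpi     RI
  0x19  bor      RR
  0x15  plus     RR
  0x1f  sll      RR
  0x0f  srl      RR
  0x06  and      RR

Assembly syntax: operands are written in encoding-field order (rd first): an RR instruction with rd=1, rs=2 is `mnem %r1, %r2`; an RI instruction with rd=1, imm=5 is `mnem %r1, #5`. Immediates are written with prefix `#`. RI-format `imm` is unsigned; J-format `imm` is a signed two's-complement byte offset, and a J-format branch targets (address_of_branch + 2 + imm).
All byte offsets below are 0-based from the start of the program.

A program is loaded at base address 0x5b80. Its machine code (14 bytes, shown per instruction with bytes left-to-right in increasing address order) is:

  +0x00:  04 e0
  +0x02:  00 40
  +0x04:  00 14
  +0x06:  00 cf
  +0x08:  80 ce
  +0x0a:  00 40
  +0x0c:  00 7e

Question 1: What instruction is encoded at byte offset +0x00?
[00] 04 e0 → 0xe004
  opcode bits[15:11]=0x1c: je/J
  imm: (w>>0)&0x7ff=0x4 → #4

je #4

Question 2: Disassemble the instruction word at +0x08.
bor %r3, %r1

+0x08: 80 ce ⇒ word 0xce80 (little)
  opcode bits[15:11]=0x19: bor/RR
  rd: (w>>9)&0x3=0x3 → %r3
  rs: (w>>7)&0x3=0x1 → %r1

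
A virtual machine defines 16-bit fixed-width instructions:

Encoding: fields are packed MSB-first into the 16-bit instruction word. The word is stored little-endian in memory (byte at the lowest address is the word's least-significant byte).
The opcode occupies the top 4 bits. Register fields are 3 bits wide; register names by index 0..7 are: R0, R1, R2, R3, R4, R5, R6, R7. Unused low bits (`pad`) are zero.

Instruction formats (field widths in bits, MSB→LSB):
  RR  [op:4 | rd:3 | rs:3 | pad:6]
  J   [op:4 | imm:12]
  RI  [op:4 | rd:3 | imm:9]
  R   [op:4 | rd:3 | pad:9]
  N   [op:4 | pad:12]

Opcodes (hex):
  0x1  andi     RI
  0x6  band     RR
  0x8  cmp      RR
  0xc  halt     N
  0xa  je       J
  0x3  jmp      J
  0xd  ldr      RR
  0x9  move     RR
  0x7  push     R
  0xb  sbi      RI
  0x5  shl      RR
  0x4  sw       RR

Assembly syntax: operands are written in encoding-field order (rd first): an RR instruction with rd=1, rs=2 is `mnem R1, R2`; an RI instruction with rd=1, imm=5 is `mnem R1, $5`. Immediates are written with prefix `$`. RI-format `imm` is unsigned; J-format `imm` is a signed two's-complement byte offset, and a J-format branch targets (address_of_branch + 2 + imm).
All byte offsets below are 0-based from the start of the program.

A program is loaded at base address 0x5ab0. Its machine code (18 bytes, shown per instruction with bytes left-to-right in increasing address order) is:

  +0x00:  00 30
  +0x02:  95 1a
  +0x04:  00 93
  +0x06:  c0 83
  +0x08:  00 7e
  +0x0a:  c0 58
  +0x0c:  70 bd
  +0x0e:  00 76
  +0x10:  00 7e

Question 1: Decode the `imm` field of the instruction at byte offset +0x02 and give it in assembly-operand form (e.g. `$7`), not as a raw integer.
off 0x02: read 95 1a as little → 0x1a95
  op=0x1a95>>12=0x1 ⇒ andi (RI)
  rd@[11:9]=0x5 ⇒ R5
  imm@[8:0]=0x95 ⇒ $149

$149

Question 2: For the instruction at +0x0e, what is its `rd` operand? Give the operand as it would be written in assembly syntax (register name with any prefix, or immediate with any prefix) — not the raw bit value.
+0x0e: 00 76 ⇒ word 0x7600 (little)
  top 4b → 0x7 → push [R]
  [11:9] rd=3 = R3

R3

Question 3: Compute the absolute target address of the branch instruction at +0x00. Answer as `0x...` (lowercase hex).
off 0x00: read 00 30 as little → 0x3000
  opcode bits[15:12]=0x3: jmp/J
  imm@[11:0]=0x0 ⇒ $0
  target = base 0x5ab0 + off 0x00 + 2 + imm 0 = 0x5ab2

0x5ab2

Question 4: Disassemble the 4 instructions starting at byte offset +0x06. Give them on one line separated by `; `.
[06] c0 83 → 0x83c0
  top 4b → 0x8 → cmp [RR]
  rd@[11:9]=0x1 ⇒ R1
  rs@[8:6]=0x7 ⇒ R7
[08] 00 7e → 0x7e00
  top 4b → 0x7 → push [R]
  rd@[11:9]=0x7 ⇒ R7
[0a] c0 58 → 0x58c0
  top 4b → 0x5 → shl [RR]
  rd@[11:9]=0x4 ⇒ R4
  rs@[8:6]=0x3 ⇒ R3
[0c] 70 bd → 0xbd70
  top 4b → 0xb → sbi [RI]
  rd@[11:9]=0x6 ⇒ R6
  imm@[8:0]=0x170 ⇒ $368

cmp R1, R7; push R7; shl R4, R3; sbi R6, $368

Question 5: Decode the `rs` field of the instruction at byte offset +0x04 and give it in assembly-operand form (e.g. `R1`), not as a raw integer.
R4

@+04  little-endian(00 93) = 0x9300
  opcode bits[15:12]=0x9: move/RR
  rd: (w>>9)&0x7=0x1 → R1
  rs: (w>>6)&0x7=0x4 → R4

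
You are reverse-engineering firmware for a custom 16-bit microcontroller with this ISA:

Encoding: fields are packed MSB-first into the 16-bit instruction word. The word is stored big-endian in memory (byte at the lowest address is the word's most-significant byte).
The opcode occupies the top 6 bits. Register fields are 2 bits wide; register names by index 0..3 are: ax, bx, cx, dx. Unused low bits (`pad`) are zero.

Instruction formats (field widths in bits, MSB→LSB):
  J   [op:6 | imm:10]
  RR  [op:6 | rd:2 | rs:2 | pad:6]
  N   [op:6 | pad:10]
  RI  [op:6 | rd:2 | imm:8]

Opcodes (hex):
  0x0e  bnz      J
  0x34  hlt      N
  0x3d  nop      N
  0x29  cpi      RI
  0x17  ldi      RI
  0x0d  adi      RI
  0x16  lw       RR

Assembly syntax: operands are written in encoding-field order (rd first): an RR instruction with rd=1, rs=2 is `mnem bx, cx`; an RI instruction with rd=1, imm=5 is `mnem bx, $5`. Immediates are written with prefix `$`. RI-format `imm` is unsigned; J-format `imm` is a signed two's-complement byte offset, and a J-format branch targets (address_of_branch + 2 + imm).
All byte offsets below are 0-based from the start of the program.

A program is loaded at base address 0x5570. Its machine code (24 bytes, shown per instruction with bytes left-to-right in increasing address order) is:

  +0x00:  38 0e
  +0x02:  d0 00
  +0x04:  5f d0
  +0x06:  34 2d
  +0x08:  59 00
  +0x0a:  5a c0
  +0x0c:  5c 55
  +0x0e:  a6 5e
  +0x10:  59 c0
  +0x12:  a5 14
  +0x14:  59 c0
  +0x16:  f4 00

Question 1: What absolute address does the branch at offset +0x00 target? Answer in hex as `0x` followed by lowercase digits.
[00] 38 0e → 0x380e
  opcode bits[15:10]=0xe: bnz/J
  imm: (w>>0)&0x3ff=0xe → $14
  target = base 0x5570 + off 0x00 + 2 + imm 14 = 0x5580

0x5580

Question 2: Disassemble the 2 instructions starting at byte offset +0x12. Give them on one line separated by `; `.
off 0x12: read a5 14 as big → 0xa514
  opcode bits[15:10]=0x29: cpi/RI
  rd: (w>>8)&0x3=0x1 → bx
  imm: (w>>0)&0xff=0x14 → $20
off 0x14: read 59 c0 as big → 0x59c0
  opcode bits[15:10]=0x16: lw/RR
  rd: (w>>8)&0x3=0x1 → bx
  rs: (w>>6)&0x3=0x3 → dx

cpi bx, $20; lw bx, dx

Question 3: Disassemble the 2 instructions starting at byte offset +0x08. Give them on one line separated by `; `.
lw bx, ax; lw cx, dx

[08] 59 00 → 0x5900
  opcode bits[15:10]=0x16: lw/RR
  [9:8] rd=1 = bx
  [7:6] rs=0 = ax
[0a] 5a c0 → 0x5ac0
  opcode bits[15:10]=0x16: lw/RR
  [9:8] rd=2 = cx
  [7:6] rs=3 = dx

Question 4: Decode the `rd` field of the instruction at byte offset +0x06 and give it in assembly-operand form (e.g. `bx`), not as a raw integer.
ax

+0x06: 34 2d ⇒ word 0x342d (big)
  top 6b → 0xd → adi [RI]
  rd@[9:8]=0x0 ⇒ ax
  imm@[7:0]=0x2d ⇒ $45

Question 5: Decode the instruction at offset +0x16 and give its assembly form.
@+16  big-endian(f4 00) = 0xf400
  opcode bits[15:10]=0x3d: nop/N

nop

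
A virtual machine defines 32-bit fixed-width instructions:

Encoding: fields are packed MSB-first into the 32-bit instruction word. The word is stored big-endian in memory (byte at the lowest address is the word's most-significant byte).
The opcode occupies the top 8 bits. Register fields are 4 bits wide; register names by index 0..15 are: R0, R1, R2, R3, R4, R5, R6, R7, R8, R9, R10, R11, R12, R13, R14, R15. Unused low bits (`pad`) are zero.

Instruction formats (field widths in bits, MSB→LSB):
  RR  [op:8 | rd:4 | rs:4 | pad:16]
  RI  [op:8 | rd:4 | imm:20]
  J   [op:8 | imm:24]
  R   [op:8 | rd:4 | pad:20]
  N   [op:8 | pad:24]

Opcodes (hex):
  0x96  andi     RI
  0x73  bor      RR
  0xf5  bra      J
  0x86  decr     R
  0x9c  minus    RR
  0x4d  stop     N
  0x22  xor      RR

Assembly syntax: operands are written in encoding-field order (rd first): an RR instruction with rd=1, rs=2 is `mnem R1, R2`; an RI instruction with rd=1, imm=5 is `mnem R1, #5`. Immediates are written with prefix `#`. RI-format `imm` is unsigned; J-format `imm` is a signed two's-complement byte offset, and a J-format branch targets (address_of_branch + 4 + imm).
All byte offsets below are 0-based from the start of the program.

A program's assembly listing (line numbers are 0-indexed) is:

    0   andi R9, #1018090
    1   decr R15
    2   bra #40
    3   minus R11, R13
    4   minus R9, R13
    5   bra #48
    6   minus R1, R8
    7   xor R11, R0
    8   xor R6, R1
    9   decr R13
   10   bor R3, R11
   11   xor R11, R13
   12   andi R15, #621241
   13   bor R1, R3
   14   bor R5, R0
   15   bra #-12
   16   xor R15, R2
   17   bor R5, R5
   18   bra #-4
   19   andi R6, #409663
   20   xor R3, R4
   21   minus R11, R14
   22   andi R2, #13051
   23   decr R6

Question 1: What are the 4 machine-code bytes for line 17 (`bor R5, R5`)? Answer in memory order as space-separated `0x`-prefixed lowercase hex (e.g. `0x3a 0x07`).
0x73 0x55 0x00 0x00

line 17 (bor): pack op=0x73:8|rd=5:4|rs=5:4|pad=0:16 = 0x73550000; big→ 73 55 00 00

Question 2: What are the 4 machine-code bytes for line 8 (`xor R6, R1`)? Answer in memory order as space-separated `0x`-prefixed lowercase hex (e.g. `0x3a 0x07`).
0x22 0x61 0x00 0x00

line 8 (xor): pack op=0x22:8|rd=6:4|rs=1:4|pad=0:16 = 0x22610000; big→ 22 61 00 00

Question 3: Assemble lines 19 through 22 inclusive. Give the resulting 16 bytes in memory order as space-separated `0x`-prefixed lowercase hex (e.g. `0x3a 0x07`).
L19: andi op=0x96:8|rd=6:4|imm=409663:20 ⇒ 0x9666403f ⇒ big 96 66 40 3f
L20: xor op=0x22:8|rd=3:4|rs=4:4|pad=0:16 ⇒ 0x22340000 ⇒ big 22 34 00 00
L21: minus op=0x9c:8|rd=11:4|rs=14:4|pad=0:16 ⇒ 0x9cbe0000 ⇒ big 9c be 00 00
L22: andi op=0x96:8|rd=2:4|imm=13051:20 ⇒ 0x962032fb ⇒ big 96 20 32 fb

0x96 0x66 0x40 0x3f 0x22 0x34 0x00 0x00 0x9c 0xbe 0x00 0x00 0x96 0x20 0x32 0xfb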